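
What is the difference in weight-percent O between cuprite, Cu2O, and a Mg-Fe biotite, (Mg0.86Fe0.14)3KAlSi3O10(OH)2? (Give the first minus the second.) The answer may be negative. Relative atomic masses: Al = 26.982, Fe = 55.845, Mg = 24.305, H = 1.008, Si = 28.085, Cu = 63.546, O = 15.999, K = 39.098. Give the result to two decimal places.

M(Cu2O) = 143.091 g/mol, so wt% O = 15.999/143.091 × 100 = 11.18%.
M((Mg0.86Fe0.14)3KAlSi3O10(OH)2) = 430.501 g/mol, so wt% O = 191.988/430.501 × 100 = 44.60%.
11.18 − 44.60 = -33.42 pp.

-33.42 percentage points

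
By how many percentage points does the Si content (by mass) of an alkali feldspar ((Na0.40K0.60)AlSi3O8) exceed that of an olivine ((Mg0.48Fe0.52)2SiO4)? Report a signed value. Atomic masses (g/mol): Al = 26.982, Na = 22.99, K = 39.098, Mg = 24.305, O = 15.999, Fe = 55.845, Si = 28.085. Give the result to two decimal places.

14.80 percentage points

First mineral: 84.255 g Si in 271.884 g formula = 30.99 wt% Si.
Second mineral: 28.085 g Si in 173.493 g formula = 16.19 wt% Si.
30.99% − 16.19% gives a difference of 14.80 percentage points.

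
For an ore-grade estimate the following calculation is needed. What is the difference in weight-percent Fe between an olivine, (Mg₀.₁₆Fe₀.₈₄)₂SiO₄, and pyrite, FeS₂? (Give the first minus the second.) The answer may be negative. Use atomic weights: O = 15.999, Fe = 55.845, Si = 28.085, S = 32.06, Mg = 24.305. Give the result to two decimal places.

Fe in (Mg₀.₁₆Fe₀.₈₄)₂SiO₄: molar mass 193.678 g/mol; 1.68×55.845 = 93.820 g → 48.44 wt%.
Fe in FeS₂: molar mass 119.965 g/mol; 1×55.845 = 55.845 g → 46.55 wt%.
Difference = 48.44 − 46.55 = 1.89 percentage points.

1.89 percentage points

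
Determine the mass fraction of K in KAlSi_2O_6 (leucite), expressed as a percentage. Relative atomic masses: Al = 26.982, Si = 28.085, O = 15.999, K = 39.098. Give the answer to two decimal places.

Formula mass = 1·39.098 + 1·26.982 + 2·28.085 + 6·15.999 = 218.244 g/mol, of which 39.098 g is K.
So K makes up 39.098/218.244 = 0.1791 of the mass, i.e. 17.91%.

17.91 wt%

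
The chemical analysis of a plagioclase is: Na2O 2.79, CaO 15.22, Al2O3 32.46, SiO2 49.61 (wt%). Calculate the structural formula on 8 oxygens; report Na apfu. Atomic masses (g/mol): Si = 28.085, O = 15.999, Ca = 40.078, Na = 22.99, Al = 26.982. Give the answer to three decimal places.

Na2O (M=61.979): mol = 0.04502; Na = 0.09004, O = 0.04502.
CaO (M=56.077): mol = 0.27141; Ca = 0.27141, O = 0.27141.
Al2O3 (M=101.961): mol = 0.31836; Al = 0.63672, O = 0.95508.
SiO2 (M=60.083): mol = 0.82569; Si = 0.82569, O = 1.65138.
ΣO = 2.92289; factor = 8/ΣO = 2.73702.
Na apfu = 0.09004 × 2.73702 = 0.246.

0.246 Na apfu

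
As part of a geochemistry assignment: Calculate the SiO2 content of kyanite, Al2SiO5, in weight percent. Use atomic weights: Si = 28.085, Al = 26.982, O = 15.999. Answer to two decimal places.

Formula mass = 162.044 g/mol.
1 Si → 1.0000 mol SiO2 per formula unit; M(SiO2) = 60.083, so SiO2 mass = 60.083 g.
60.083/162.044 × 100 = 37.08 wt%.

37.08 wt%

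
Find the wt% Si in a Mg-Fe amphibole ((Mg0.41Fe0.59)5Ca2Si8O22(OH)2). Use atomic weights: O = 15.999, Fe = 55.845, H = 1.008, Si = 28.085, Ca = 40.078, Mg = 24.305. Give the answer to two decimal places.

M((Mg0.41Fe0.59)5Ca2Si8O22(OH)2) = 905.396 g/mol.
Si contributes 8 × 28.085 = 224.680 g per mole.
224.680/905.396 = 0.2482 → 24.82%.

24.82 weight percent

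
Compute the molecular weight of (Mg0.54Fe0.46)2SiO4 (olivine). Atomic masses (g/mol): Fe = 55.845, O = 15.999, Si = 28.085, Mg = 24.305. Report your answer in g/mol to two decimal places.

169.71 g/mol

The formula mass is the sum 1.08(24.305) + 0.92(55.845) + 1(28.085) + 4(15.999).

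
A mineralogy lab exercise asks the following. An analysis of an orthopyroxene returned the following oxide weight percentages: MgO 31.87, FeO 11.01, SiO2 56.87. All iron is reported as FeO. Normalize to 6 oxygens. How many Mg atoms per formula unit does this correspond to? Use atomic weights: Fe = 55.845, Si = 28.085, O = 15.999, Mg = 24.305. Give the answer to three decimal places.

1.672 Mg apfu

MgO (M=40.304): mol = 0.79074; Mg = 0.79074, O = 0.79074.
FeO (M=71.844): mol = 0.15325; Fe = 0.15325, O = 0.15325.
SiO2 (M=60.083): mol = 0.94652; Si = 0.94652, O = 1.89304.
ΣO = 2.83703; factor = 6/ΣO = 2.11489.
Mg apfu = 0.79074 × 2.11489 = 1.672.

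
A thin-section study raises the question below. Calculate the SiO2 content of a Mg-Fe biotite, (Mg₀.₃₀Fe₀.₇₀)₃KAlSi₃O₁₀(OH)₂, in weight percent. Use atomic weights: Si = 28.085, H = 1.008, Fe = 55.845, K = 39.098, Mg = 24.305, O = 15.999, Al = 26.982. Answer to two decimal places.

37.28 wt%

Molar mass of (Mg₀.₃₀Fe₀.₇₀)₃KAlSi₃O₁₀(OH)₂ = 0.90*24.305 + 2.10*55.845 + 1*39.098 + 1*26.982 + 3*28.085 + 12*15.999 + 2*1.008 = 483.488 g/mol.
Each formula unit contains 3 Si, equivalent to 3/1 = 3.0000 mol SiO2.
M(SiO2) = 1×28.085 + 2×15.999 = 60.083 g/mol.
Mass of SiO2 per formula unit = 3.0000 × 60.083 = 180.249 g.
SiO2 wt% = 180.249 / 483.488 × 100 = 37.28%.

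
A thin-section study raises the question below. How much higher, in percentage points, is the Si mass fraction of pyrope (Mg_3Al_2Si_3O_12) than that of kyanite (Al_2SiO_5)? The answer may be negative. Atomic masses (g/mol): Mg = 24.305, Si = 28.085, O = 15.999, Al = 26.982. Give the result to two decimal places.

3.57 percentage points

Si in Mg_3Al_2Si_3O_12: molar mass 403.122 g/mol; 3×28.085 = 84.255 g → 20.90 wt%.
Si in Al_2SiO_5: molar mass 162.044 g/mol; 1×28.085 = 28.085 g → 17.33 wt%.
Difference = 20.90 − 17.33 = 3.57 percentage points.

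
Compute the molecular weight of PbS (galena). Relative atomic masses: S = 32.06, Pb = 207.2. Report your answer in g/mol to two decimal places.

239.26 g/mol

M = 1*207.2 + 1*32.06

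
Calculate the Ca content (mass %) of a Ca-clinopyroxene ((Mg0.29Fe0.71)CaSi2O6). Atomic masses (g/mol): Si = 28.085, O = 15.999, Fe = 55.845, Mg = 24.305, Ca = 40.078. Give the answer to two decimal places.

M((Mg0.29Fe0.71)CaSi2O6) = 238.940 g/mol.
Ca contributes 1 × 40.078 = 40.078 g per mole.
40.078/238.940 = 0.1677 → 16.77%.

16.77 mass %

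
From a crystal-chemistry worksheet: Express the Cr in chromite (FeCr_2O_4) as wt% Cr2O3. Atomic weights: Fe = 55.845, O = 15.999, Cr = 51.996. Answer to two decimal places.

Molar mass of FeCr_2O_4 = 1×55.845 + 2×51.996 + 4×15.999 = 223.833 g/mol.
Each formula unit contains 2 Cr, equivalent to 2/2 = 1.0000 mol Cr2O3.
M(Cr2O3) = 2×51.996 + 3×15.999 = 151.989 g/mol.
Mass of Cr2O3 per formula unit = 1.0000 × 151.989 = 151.989 g.
Cr2O3 wt% = 151.989 / 223.833 × 100 = 67.90%.

67.90 wt%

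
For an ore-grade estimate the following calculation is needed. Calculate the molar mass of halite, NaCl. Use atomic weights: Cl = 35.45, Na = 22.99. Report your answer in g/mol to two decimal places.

The formula mass is the sum 1×22.99 + 1×35.45.

58.44 g/mol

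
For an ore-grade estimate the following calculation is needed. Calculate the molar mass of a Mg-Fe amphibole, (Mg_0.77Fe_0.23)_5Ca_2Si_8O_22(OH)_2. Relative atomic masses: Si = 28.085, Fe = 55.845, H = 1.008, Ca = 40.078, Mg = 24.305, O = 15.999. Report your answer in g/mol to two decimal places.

M = 3.85×24.305 + 1.15×55.845 + 2×40.078 + 8×28.085 + 24×15.999 + 2×1.008

848.62 g/mol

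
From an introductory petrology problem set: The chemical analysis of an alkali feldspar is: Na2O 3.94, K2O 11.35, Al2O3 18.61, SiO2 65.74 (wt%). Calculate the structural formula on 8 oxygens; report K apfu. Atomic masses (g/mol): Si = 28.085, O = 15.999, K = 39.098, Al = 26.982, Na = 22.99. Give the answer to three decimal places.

0.660 K apfu

Na2O (M=61.979): mol = 0.06357; Na = 0.12714, O = 0.06357.
K2O (M=94.195): mol = 0.12049; K = 0.24098, O = 0.12049.
Al2O3 (M=101.961): mol = 0.18252; Al = 0.36504, O = 0.54756.
SiO2 (M=60.083): mol = 1.09415; Si = 1.09415, O = 2.18830.
ΣO = 2.91992; factor = 8/ΣO = 2.73980.
K apfu = 0.24098 × 2.73980 = 0.660.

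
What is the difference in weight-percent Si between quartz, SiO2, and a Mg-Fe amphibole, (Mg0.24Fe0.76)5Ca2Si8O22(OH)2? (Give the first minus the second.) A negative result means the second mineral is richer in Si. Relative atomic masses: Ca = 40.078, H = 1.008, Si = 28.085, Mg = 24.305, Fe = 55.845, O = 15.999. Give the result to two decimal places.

22.64 percentage points

First mineral: 28.085 g Si in 60.083 g formula = 46.74 wt% Si.
Second mineral: 224.680 g Si in 932.205 g formula = 24.10 wt% Si.
46.74% − 24.10% gives a difference of 22.64 percentage points.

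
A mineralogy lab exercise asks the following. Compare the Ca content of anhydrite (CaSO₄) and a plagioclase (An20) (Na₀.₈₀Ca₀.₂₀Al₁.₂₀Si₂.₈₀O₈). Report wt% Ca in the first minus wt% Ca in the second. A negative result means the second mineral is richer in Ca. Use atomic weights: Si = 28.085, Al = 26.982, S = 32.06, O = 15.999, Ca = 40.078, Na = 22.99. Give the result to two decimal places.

Ca in CaSO₄: molar mass 136.134 g/mol; 1×40.078 = 40.078 g → 29.44 wt%.
Ca in Na₀.₈₀Ca₀.₂₀Al₁.₂₀Si₂.₈₀O₈: molar mass 265.416 g/mol; 0.20×40.078 = 8.016 g → 3.02 wt%.
Difference = 29.44 − 3.02 = 26.42 percentage points.

26.42 percentage points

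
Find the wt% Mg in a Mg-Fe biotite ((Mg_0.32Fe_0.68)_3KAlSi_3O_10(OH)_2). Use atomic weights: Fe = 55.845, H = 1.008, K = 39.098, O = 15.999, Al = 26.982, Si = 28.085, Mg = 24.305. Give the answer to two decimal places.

Formula mass = 0.96×24.305 + 2.04×55.845 + 1×39.098 + 1×26.982 + 3×28.085 + 12×15.999 + 2×1.008 = 481.596 g/mol, of which 23.333 g is Mg.
So Mg makes up 23.333/481.596 = 0.0484 of the mass, i.e. 4.84%.

4.84 weight percent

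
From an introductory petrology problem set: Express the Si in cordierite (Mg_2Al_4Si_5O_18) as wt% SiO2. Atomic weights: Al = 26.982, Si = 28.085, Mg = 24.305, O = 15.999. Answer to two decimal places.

Molar mass of Mg_2Al_4Si_5O_18 = 2*24.305 + 4*26.982 + 5*28.085 + 18*15.999 = 584.945 g/mol.
Each formula unit contains 5 Si, equivalent to 5/1 = 5.0000 mol SiO2.
M(SiO2) = 1×28.085 + 2×15.999 = 60.083 g/mol.
Mass of SiO2 per formula unit = 5.0000 × 60.083 = 300.415 g.
SiO2 wt% = 300.415 / 584.945 × 100 = 51.36%.

51.36 wt%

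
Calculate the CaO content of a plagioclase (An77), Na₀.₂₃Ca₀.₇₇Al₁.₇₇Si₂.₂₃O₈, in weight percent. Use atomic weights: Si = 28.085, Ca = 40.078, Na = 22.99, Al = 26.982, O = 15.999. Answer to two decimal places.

M(Na₀.₂₃Ca₀.₇₇Al₁.₇₇Si₂.₂₃O₈) = 274.527 g/mol; M(CaO) = 56.077 g/mol.
Moles CaO per formula unit = 0.77 Ca ÷ 1 = 0.7700.
CaO fraction = (0.7700 × 56.077) / 274.527 = 43.179/274.527 = 0.1573.

15.73 wt%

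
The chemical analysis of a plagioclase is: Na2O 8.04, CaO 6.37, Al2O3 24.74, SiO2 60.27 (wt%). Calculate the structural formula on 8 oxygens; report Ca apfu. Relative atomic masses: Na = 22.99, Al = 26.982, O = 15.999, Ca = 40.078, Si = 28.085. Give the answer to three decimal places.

8.04 wt% Na2O ÷ 61.979 g/mol = 0.12972 mol, giving 0.25944 Na and 0.12972 O.
6.37 wt% CaO ÷ 56.077 g/mol = 0.11359 mol, giving 0.11359 Ca and 0.11359 O.
24.74 wt% Al2O3 ÷ 101.961 g/mol = 0.24264 mol, giving 0.48528 Al and 0.72792 O.
60.27 wt% SiO2 ÷ 60.083 g/mol = 1.00311 mol, giving 1.00311 Si and 2.00622 O.
Oxygen sums to 2.97745; scaling by 8/2.97745 = 2.68686 puts the formula on 8 O.
Ca: 0.11359 × 2.68686 = 0.305 atoms per formula unit.

0.305 Ca apfu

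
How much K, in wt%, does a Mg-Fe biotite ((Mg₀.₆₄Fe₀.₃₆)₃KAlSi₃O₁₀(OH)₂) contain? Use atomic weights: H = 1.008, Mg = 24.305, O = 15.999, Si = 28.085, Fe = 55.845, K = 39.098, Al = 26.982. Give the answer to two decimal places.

M((Mg₀.₆₄Fe₀.₃₆)₃KAlSi₃O₁₀(OH)₂) = 451.317 g/mol.
K contributes 1 × 39.098 = 39.098 g per mole.
39.098/451.317 = 0.0866 → 8.66%.

8.66 wt%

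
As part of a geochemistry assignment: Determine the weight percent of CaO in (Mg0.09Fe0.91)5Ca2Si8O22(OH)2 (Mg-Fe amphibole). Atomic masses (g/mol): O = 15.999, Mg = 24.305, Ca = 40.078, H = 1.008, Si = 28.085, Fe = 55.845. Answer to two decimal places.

11.73 wt%

M((Mg0.09Fe0.91)5Ca2Si8O22(OH)2) = 955.860 g/mol; M(CaO) = 56.077 g/mol.
Moles CaO per formula unit = 2 Ca ÷ 1 = 2.0000.
CaO fraction = (2.0000 × 56.077) / 955.860 = 112.154/955.860 = 0.1173.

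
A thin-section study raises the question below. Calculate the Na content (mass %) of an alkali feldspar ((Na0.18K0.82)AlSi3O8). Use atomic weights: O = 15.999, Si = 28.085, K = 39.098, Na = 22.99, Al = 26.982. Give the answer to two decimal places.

M((Na0.18K0.82)AlSi3O8) = 275.428 g/mol.
Na contributes 0.18 × 22.99 = 4.138 g per mole.
4.138/275.428 = 0.0150 → 1.50%.

1.50 mass %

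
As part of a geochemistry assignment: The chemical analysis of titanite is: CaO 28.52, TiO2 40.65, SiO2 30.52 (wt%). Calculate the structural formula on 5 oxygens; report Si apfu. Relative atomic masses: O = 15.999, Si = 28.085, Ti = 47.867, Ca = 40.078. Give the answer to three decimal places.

CaO: 28.52/56.077 = 0.50859 mol → 0.50859 mol Ca, 0.50859 mol O.
TiO2: 40.65/79.865 = 0.50898 mol → 0.50898 mol Ti, 1.01796 mol O.
SiO2: 30.52/60.083 = 0.50796 mol → 0.50796 mol Si, 1.01592 mol O.
Total oxygen = 2.54247 mol. Normalization factor = 5/2.54247 = 1.96659.
Si per 5 O = 0.50796 × 1.96659 = 0.999.

0.999 Si apfu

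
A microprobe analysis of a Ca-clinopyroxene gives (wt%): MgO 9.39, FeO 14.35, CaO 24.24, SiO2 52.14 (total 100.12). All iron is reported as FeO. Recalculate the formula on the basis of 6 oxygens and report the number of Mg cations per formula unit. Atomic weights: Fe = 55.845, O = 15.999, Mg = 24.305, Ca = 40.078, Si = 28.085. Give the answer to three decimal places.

MgO (M=40.304): mol = 0.23298; Mg = 0.23298, O = 0.23298.
FeO (M=71.844): mol = 0.19974; Fe = 0.19974, O = 0.19974.
CaO (M=56.077): mol = 0.43226; Ca = 0.43226, O = 0.43226.
SiO2 (M=60.083): mol = 0.86780; Si = 0.86780, O = 1.73560.
ΣO = 2.60058; factor = 6/ΣO = 2.30718.
Mg apfu = 0.23298 × 2.30718 = 0.538.

0.538 Mg apfu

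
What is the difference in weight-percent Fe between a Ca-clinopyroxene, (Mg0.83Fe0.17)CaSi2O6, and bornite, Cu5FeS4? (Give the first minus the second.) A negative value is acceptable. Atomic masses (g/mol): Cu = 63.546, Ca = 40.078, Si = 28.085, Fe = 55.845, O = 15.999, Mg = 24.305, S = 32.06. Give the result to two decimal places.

M((Mg0.83Fe0.17)CaSi2O6) = 221.909 g/mol, so wt% Fe = 9.494/221.909 × 100 = 4.28%.
M(Cu5FeS4) = 501.815 g/mol, so wt% Fe = 55.845/501.815 × 100 = 11.13%.
4.28 − 11.13 = -6.85 pp.

-6.85 percentage points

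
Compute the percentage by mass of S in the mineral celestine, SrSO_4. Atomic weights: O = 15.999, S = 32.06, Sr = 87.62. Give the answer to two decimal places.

M(SrSO_4) = 183.676 g/mol.
S contributes 1 × 32.06 = 32.060 g per mole.
32.060/183.676 = 0.1745 → 17.45%.

17.45 weight percent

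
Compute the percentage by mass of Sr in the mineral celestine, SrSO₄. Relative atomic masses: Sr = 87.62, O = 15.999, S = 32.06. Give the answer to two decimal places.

47.70 wt%

Formula mass = 1·87.62 + 1·32.06 + 4·15.999 = 183.676 g/mol, of which 87.620 g is Sr.
So Sr makes up 87.620/183.676 = 0.4770 of the mass, i.e. 47.70%.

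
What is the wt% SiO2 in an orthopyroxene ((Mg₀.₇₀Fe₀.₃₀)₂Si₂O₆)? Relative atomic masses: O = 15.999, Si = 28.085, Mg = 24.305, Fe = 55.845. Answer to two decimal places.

54.70 wt%

Molar mass of (Mg₀.₇₀Fe₀.₃₀)₂Si₂O₆ = 1.40*24.305 + 0.60*55.845 + 2*28.085 + 6*15.999 = 219.698 g/mol.
Each formula unit contains 2 Si, equivalent to 2/1 = 2.0000 mol SiO2.
M(SiO2) = 1×28.085 + 2×15.999 = 60.083 g/mol.
Mass of SiO2 per formula unit = 2.0000 × 60.083 = 120.166 g.
SiO2 wt% = 120.166 / 219.698 × 100 = 54.70%.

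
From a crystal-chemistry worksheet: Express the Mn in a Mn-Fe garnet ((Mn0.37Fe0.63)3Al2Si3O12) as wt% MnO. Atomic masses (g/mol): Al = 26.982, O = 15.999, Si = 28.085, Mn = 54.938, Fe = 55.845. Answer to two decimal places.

15.85 wt%

M((Mn0.37Fe0.63)3Al2Si3O12) = 496.735 g/mol; M(MnO) = 70.937 g/mol.
Moles MnO per formula unit = 1.11 Mn ÷ 1 = 1.1100.
MnO fraction = (1.1100 × 70.937) / 496.735 = 78.740/496.735 = 0.1585.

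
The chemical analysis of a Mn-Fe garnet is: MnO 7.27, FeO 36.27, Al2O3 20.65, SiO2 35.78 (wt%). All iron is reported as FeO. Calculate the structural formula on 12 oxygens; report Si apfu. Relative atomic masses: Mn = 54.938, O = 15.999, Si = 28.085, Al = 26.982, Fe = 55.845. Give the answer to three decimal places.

MnO (M=70.937): mol = 0.10249; Mn = 0.10249, O = 0.10249.
FeO (M=71.844): mol = 0.50484; Fe = 0.50484, O = 0.50484.
Al2O3 (M=101.961): mol = 0.20253; Al = 0.40506, O = 0.60759.
SiO2 (M=60.083): mol = 0.59551; Si = 0.59551, O = 1.19102.
ΣO = 2.40594; factor = 12/ΣO = 4.98766.
Si apfu = 0.59551 × 4.98766 = 2.970.

2.970 Si apfu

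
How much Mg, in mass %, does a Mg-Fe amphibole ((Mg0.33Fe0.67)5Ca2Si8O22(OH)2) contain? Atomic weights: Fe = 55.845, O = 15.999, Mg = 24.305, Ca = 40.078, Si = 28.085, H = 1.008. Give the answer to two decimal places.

4.37 mass %

M((Mg0.33Fe0.67)5Ca2Si8O22(OH)2) = 918.012 g/mol.
Mg contributes 1.65 × 24.305 = 40.103 g per mole.
40.103/918.012 = 0.0437 → 4.37%.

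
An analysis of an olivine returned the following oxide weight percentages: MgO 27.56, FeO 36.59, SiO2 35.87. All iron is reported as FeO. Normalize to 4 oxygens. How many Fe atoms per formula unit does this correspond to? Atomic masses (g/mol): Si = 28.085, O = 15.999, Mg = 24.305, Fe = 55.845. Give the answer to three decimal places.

27.56 wt% MgO ÷ 40.304 g/mol = 0.68380 mol, giving 0.68380 Mg and 0.68380 O.
36.59 wt% FeO ÷ 71.844 g/mol = 0.50930 mol, giving 0.50930 Fe and 0.50930 O.
35.87 wt% SiO2 ÷ 60.083 g/mol = 0.59701 mol, giving 0.59701 Si and 1.19402 O.
Oxygen sums to 2.38712; scaling by 4/2.38712 = 1.67566 puts the formula on 4 O.
Fe: 0.50930 × 1.67566 = 0.853 atoms per formula unit.

0.853 Fe apfu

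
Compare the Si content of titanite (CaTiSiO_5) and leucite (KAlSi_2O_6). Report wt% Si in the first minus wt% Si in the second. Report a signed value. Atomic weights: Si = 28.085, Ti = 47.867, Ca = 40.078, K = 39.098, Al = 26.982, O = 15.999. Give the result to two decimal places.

-11.41 percentage points

Si in CaTiSiO_5: molar mass 196.025 g/mol; 1×28.085 = 28.085 g → 14.33 wt%.
Si in KAlSi_2O_6: molar mass 218.244 g/mol; 2×28.085 = 56.170 g → 25.74 wt%.
Difference = 14.33 − 25.74 = -11.41 percentage points.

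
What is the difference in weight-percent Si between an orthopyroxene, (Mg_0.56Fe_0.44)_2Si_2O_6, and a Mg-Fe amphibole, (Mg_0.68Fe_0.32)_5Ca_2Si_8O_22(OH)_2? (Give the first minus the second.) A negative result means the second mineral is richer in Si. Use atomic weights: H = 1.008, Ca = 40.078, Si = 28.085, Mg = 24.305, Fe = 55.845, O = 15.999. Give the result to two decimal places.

Si in (Mg_0.56Fe_0.44)_2Si_2O_6: molar mass 228.529 g/mol; 2×28.085 = 56.170 g → 24.58 wt%.
Si in (Mg_0.68Fe_0.32)_5Ca_2Si_8O_22(OH)_2: molar mass 862.817 g/mol; 8×28.085 = 224.680 g → 26.04 wt%.
Difference = 24.58 − 26.04 = -1.46 percentage points.

-1.46 percentage points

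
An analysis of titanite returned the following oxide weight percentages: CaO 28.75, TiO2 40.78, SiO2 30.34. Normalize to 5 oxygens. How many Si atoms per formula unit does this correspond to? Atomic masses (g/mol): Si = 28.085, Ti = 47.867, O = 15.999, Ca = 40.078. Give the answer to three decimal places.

28.75 wt% CaO ÷ 56.077 g/mol = 0.51269 mol, giving 0.51269 Ca and 0.51269 O.
40.78 wt% TiO2 ÷ 79.865 g/mol = 0.51061 mol, giving 0.51061 Ti and 1.02122 O.
30.34 wt% SiO2 ÷ 60.083 g/mol = 0.50497 mol, giving 0.50497 Si and 1.00994 O.
Oxygen sums to 2.54385; scaling by 5/2.54385 = 1.96552 puts the formula on 5 O.
Si: 0.50497 × 1.96552 = 0.993 atoms per formula unit.

0.993 Si apfu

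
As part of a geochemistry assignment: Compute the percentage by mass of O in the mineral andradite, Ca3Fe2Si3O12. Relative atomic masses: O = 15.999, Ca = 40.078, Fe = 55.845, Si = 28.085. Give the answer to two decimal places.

37.78 weight percent

M(Ca3Fe2Si3O12) = 508.167 g/mol.
O contributes 12 × 15.999 = 191.988 g per mole.
191.988/508.167 = 0.3778 → 37.78%.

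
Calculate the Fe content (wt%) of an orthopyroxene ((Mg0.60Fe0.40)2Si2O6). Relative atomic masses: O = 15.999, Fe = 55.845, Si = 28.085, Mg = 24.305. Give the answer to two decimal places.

M((Mg0.60Fe0.40)2Si2O6) = 226.006 g/mol.
Fe contributes 0.80 × 55.845 = 44.676 g per mole.
44.676/226.006 = 0.1977 → 19.77%.

19.77 wt%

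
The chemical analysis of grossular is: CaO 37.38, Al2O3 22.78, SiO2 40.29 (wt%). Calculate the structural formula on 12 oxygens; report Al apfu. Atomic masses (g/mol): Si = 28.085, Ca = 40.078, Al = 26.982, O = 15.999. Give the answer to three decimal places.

37.38 wt% CaO ÷ 56.077 g/mol = 0.66658 mol, giving 0.66658 Ca and 0.66658 O.
22.78 wt% Al2O3 ÷ 101.961 g/mol = 0.22342 mol, giving 0.44684 Al and 0.67026 O.
40.29 wt% SiO2 ÷ 60.083 g/mol = 0.67057 mol, giving 0.67057 Si and 1.34114 O.
Oxygen sums to 2.67798; scaling by 12/2.67798 = 4.48099 puts the formula on 12 O.
Al: 0.44684 × 4.48099 = 2.002 atoms per formula unit.

2.002 Al apfu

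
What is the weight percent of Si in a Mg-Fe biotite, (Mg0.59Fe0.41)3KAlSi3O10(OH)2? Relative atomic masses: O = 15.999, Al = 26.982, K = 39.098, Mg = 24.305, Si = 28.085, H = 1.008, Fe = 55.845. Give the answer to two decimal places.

Molar mass of (Mg0.59Fe0.41)3KAlSi3O10(OH)2: 1.77*24.305 + 1.23*55.845 + 1*39.098 + 1*26.982 + 3*28.085 + 12*15.999 + 2*1.008 = 456.048 g/mol.
Mass of Si per formula unit: 3 × 28.085 = 84.255 g.
Weight fraction Si = 84.255 / 456.048 = 0.1848.

18.48 wt%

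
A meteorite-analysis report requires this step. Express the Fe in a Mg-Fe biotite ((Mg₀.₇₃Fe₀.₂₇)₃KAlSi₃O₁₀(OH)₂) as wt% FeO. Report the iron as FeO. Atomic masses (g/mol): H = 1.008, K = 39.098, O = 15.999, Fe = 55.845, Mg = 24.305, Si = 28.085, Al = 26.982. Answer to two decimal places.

Formula mass = 442.801 g/mol.
0.81 Fe → 0.8100 mol FeO per formula unit; M(FeO) = 71.844, so FeO mass = 58.194 g.
58.194/442.801 × 100 = 13.14 wt%.

13.14 wt%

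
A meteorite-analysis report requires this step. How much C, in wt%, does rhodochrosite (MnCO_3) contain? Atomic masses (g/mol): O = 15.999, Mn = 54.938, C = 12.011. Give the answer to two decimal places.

10.45 wt%

Formula mass = 1*54.938 + 1*12.011 + 3*15.999 = 114.946 g/mol, of which 12.011 g is C.
So C makes up 12.011/114.946 = 0.1045 of the mass, i.e. 10.45%.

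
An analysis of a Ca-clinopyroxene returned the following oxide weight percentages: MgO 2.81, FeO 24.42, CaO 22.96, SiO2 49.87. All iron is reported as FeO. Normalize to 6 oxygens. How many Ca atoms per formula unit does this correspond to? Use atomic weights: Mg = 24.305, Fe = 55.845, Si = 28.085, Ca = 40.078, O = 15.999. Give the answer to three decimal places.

0.991 Ca apfu

MgO: 2.81/40.304 = 0.06972 mol → 0.06972 mol Mg, 0.06972 mol O.
FeO: 24.42/71.844 = 0.33990 mol → 0.33990 mol Fe, 0.33990 mol O.
CaO: 22.96/56.077 = 0.40944 mol → 0.40944 mol Ca, 0.40944 mol O.
SiO2: 49.87/60.083 = 0.83002 mol → 0.83002 mol Si, 1.66004 mol O.
Total oxygen = 2.47910 mol. Normalization factor = 6/2.47910 = 2.42023.
Ca per 6 O = 0.40944 × 2.42023 = 0.991.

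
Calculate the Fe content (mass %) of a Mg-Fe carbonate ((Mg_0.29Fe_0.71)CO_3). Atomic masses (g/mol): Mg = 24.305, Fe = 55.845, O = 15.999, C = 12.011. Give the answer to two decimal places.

37.16 mass %

M((Mg_0.29Fe_0.71)CO_3) = 106.706 g/mol.
Fe contributes 0.71 × 55.845 = 39.650 g per mole.
39.650/106.706 = 0.3716 → 37.16%.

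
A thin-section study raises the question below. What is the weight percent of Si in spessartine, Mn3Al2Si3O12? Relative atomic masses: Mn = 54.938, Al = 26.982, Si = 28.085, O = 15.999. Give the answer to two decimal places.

M(Mn3Al2Si3O12) = 495.021 g/mol.
Si contributes 3 × 28.085 = 84.255 g per mole.
84.255/495.021 = 0.1702 → 17.02%.

17.02 mass %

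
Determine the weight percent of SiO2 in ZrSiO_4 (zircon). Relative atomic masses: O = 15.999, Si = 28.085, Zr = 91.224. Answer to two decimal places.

32.78 wt%

Molar mass of ZrSiO_4 = 1*91.224 + 1*28.085 + 4*15.999 = 183.305 g/mol.
Each formula unit contains 1 Si, equivalent to 1/1 = 1.0000 mol SiO2.
M(SiO2) = 1×28.085 + 2×15.999 = 60.083 g/mol.
Mass of SiO2 per formula unit = 1.0000 × 60.083 = 60.083 g.
SiO2 wt% = 60.083 / 183.305 × 100 = 32.78%.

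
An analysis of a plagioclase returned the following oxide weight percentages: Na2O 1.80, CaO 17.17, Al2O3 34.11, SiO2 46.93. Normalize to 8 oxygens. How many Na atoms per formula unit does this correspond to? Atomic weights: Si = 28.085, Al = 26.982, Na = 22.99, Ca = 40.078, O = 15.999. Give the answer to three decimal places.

0.160 Na apfu

1.80 wt% Na2O ÷ 61.979 g/mol = 0.02904 mol, giving 0.05808 Na and 0.02904 O.
17.17 wt% CaO ÷ 56.077 g/mol = 0.30619 mol, giving 0.30619 Ca and 0.30619 O.
34.11 wt% Al2O3 ÷ 101.961 g/mol = 0.33454 mol, giving 0.66908 Al and 1.00362 O.
46.93 wt% SiO2 ÷ 60.083 g/mol = 0.78109 mol, giving 0.78109 Si and 1.56218 O.
Oxygen sums to 2.90103; scaling by 8/2.90103 = 2.75764 puts the formula on 8 O.
Na: 0.05808 × 2.75764 = 0.160 atoms per formula unit.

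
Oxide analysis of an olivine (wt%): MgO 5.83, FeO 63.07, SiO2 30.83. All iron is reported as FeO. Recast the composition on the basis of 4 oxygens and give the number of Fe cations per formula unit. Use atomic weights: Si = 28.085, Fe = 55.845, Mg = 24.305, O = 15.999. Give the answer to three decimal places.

1.714 Fe apfu

MgO (M=40.304): mol = 0.14465; Mg = 0.14465, O = 0.14465.
FeO (M=71.844): mol = 0.87787; Fe = 0.87787, O = 0.87787.
SiO2 (M=60.083): mol = 0.51312; Si = 0.51312, O = 1.02624.
ΣO = 2.04876; factor = 4/ΣO = 1.95240.
Fe apfu = 0.87787 × 1.95240 = 1.714.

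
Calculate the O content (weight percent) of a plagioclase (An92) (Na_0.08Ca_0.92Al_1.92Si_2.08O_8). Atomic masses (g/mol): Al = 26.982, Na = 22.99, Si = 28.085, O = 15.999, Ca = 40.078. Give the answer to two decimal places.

46.22 weight percent

Formula mass = 0.08·22.99 + 0.92·40.078 + 1.92·26.982 + 2.08·28.085 + 8·15.999 = 276.925 g/mol, of which 127.992 g is O.
So O makes up 127.992/276.925 = 0.4622 of the mass, i.e. 46.22%.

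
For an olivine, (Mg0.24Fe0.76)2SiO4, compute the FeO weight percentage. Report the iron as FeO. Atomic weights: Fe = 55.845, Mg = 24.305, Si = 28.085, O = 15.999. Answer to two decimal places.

57.89 wt%

Formula mass = 188.632 g/mol.
1.52 Fe → 1.5200 mol FeO per formula unit; M(FeO) = 71.844, so FeO mass = 109.203 g.
109.203/188.632 × 100 = 57.89 wt%.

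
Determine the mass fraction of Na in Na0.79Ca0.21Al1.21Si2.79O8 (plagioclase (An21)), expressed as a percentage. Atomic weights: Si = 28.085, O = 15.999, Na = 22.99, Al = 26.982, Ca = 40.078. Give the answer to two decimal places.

6.84 weight percent

Formula mass = 0.79*22.99 + 0.21*40.078 + 1.21*26.982 + 2.79*28.085 + 8*15.999 = 265.576 g/mol, of which 18.162 g is Na.
So Na makes up 18.162/265.576 = 0.0684 of the mass, i.e. 6.84%.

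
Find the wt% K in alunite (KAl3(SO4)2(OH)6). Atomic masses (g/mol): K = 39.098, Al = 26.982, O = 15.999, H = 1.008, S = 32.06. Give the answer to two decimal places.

9.44 weight percent

Formula mass = 1*39.098 + 3*26.982 + 2*32.06 + 14*15.999 + 6*1.008 = 414.198 g/mol, of which 39.098 g is K.
So K makes up 39.098/414.198 = 0.0944 of the mass, i.e. 9.44%.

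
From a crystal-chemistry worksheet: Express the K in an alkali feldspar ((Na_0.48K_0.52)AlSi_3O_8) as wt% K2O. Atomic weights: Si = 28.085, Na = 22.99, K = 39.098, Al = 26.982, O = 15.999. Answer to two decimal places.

M((Na_0.48K_0.52)AlSi_3O_8) = 270.595 g/mol; M(K2O) = 94.195 g/mol.
Moles K2O per formula unit = 0.52 K ÷ 2 = 0.2600.
K2O fraction = (0.2600 × 94.195) / 270.595 = 24.491/270.595 = 0.0905.

9.05 wt%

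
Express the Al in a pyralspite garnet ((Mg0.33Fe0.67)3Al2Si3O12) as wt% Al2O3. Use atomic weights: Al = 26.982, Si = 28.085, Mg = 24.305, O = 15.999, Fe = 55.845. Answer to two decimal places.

Molar mass of (Mg0.33Fe0.67)3Al2Si3O12 = 0.99×24.305 + 2.01×55.845 + 2×26.982 + 3×28.085 + 12×15.999 = 466.517 g/mol.
Each formula unit contains 2 Al, equivalent to 2/2 = 1.0000 mol Al2O3.
M(Al2O3) = 2×26.982 + 3×15.999 = 101.961 g/mol.
Mass of Al2O3 per formula unit = 1.0000 × 101.961 = 101.961 g.
Al2O3 wt% = 101.961 / 466.517 × 100 = 21.86%.

21.86 wt%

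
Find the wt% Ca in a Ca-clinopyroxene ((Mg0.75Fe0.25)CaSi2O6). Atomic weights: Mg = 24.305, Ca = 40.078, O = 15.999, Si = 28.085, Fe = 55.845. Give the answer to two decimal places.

17.86 mass %

M((Mg0.75Fe0.25)CaSi2O6) = 224.432 g/mol.
Ca contributes 1 × 40.078 = 40.078 g per mole.
40.078/224.432 = 0.1786 → 17.86%.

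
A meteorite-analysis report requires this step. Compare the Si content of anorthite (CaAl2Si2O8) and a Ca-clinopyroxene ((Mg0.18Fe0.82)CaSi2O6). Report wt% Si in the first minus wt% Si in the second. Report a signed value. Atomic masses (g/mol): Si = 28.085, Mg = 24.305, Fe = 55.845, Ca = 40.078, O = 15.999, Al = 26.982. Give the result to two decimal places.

-2.98 percentage points

M(CaAl2Si2O8) = 278.204 g/mol, so wt% Si = 56.170/278.204 × 100 = 20.19%.
M((Mg0.18Fe0.82)CaSi2O6) = 242.410 g/mol, so wt% Si = 56.170/242.410 × 100 = 23.17%.
20.19 − 23.17 = -2.98 pp.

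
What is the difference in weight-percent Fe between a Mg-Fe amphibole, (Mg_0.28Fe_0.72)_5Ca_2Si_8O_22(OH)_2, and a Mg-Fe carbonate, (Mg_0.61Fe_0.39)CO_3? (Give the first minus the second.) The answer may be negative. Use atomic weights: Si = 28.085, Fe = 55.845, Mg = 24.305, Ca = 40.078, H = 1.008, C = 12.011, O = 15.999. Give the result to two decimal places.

Fe in (Mg_0.28Fe_0.72)_5Ca_2Si_8O_22(OH)_2: molar mass 925.897 g/mol; 3.60×55.845 = 201.042 g → 21.71 wt%.
Fe in (Mg_0.61Fe_0.39)CO_3: molar mass 96.614 g/mol; 0.39×55.845 = 21.780 g → 22.54 wt%.
Difference = 21.71 − 22.54 = -0.83 percentage points.

-0.83 percentage points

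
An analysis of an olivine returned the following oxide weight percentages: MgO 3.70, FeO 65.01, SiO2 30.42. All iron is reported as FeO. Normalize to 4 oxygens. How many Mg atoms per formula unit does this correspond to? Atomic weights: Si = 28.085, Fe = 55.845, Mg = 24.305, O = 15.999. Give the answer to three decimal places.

MgO: 3.70/40.304 = 0.09180 mol → 0.09180 mol Mg, 0.09180 mol O.
FeO: 65.01/71.844 = 0.90488 mol → 0.90488 mol Fe, 0.90488 mol O.
SiO2: 30.42/60.083 = 0.50630 mol → 0.50630 mol Si, 1.01260 mol O.
Total oxygen = 2.00928 mol. Normalization factor = 4/2.00928 = 1.99076.
Mg per 4 O = 0.09180 × 1.99076 = 0.183.

0.183 Mg apfu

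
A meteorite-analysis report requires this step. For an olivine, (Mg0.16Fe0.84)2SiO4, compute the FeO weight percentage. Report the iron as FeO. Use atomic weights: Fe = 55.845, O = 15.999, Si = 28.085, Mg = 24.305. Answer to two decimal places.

M((Mg0.16Fe0.84)2SiO4) = 193.678 g/mol; M(FeO) = 71.844 g/mol.
Moles FeO per formula unit = 1.68 Fe ÷ 1 = 1.6800.
FeO fraction = (1.6800 × 71.844) / 193.678 = 120.698/193.678 = 0.6232.

62.32 wt%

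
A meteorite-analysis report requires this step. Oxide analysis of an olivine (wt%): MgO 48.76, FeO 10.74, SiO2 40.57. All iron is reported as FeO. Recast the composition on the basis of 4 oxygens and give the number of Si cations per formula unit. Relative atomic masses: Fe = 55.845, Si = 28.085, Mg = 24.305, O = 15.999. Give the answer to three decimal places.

MgO (M=40.304): mol = 1.20981; Mg = 1.20981, O = 1.20981.
FeO (M=71.844): mol = 0.14949; Fe = 0.14949, O = 0.14949.
SiO2 (M=60.083): mol = 0.67523; Si = 0.67523, O = 1.35046.
ΣO = 2.70976; factor = 4/ΣO = 1.47615.
Si apfu = 0.67523 × 1.47615 = 0.997.

0.997 Si apfu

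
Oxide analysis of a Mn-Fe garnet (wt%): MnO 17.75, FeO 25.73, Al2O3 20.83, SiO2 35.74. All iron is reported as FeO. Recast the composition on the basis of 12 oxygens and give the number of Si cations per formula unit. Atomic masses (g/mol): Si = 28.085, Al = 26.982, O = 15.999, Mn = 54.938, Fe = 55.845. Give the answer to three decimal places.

2.961 Si apfu

MnO (M=70.937): mol = 0.25022; Mn = 0.25022, O = 0.25022.
FeO (M=71.844): mol = 0.35814; Fe = 0.35814, O = 0.35814.
Al2O3 (M=101.961): mol = 0.20429; Al = 0.40858, O = 0.61287.
SiO2 (M=60.083): mol = 0.59484; Si = 0.59484, O = 1.18968.
ΣO = 2.41091; factor = 12/ΣO = 4.97737.
Si apfu = 0.59484 × 4.97737 = 2.961.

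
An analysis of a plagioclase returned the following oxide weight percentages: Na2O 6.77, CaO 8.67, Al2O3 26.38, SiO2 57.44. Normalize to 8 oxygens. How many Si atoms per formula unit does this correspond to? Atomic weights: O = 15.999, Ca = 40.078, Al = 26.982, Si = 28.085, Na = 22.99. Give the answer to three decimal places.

2.591 Si apfu

Na2O: 6.77/61.979 = 0.10923 mol → 0.21846 mol Na, 0.10923 mol O.
CaO: 8.67/56.077 = 0.15461 mol → 0.15461 mol Ca, 0.15461 mol O.
Al2O3: 26.38/101.961 = 0.25873 mol → 0.51746 mol Al, 0.77619 mol O.
SiO2: 57.44/60.083 = 0.95601 mol → 0.95601 mol Si, 1.91202 mol O.
Total oxygen = 2.95205 mol. Normalization factor = 8/2.95205 = 2.70998.
Si per 8 O = 0.95601 × 2.70998 = 2.591.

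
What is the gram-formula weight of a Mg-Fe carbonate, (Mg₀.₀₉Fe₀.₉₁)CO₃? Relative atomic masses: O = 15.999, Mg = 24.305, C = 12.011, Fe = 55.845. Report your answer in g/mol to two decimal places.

113.01 g/mol

M = 0.09·24.305 + 0.91·55.845 + 1·12.011 + 3·15.999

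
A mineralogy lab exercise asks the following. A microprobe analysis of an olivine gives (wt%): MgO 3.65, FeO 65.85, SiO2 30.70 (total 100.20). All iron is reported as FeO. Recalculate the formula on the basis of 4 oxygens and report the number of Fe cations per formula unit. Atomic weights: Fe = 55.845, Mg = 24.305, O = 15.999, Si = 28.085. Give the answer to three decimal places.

MgO: 3.65/40.304 = 0.09056 mol → 0.09056 mol Mg, 0.09056 mol O.
FeO: 65.85/71.844 = 0.91657 mol → 0.91657 mol Fe, 0.91657 mol O.
SiO2: 30.70/60.083 = 0.51096 mol → 0.51096 mol Si, 1.02192 mol O.
Total oxygen = 2.02905 mol. Normalization factor = 4/2.02905 = 1.97137.
Fe per 4 O = 0.91657 × 1.97137 = 1.807.

1.807 Fe apfu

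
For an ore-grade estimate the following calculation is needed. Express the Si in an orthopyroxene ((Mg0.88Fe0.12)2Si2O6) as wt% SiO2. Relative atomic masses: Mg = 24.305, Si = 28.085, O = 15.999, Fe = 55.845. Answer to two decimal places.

57.68 wt%

Formula mass = 208.344 g/mol.
2 Si → 2.0000 mol SiO2 per formula unit; M(SiO2) = 60.083, so SiO2 mass = 120.166 g.
120.166/208.344 × 100 = 57.68 wt%.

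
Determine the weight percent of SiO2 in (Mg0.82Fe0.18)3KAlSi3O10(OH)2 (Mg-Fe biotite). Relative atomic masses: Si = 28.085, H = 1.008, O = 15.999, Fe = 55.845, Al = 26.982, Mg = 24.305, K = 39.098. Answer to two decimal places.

41.50 wt%

Formula mass = 434.286 g/mol.
3 Si → 3.0000 mol SiO2 per formula unit; M(SiO2) = 60.083, so SiO2 mass = 180.249 g.
180.249/434.286 × 100 = 41.50 wt%.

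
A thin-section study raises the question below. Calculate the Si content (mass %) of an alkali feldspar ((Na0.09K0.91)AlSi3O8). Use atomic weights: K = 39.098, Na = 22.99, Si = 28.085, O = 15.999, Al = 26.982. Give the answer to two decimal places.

30.43 mass %

M((Na0.09K0.91)AlSi3O8) = 276.877 g/mol.
Si contributes 3 × 28.085 = 84.255 g per mole.
84.255/276.877 = 0.3043 → 30.43%.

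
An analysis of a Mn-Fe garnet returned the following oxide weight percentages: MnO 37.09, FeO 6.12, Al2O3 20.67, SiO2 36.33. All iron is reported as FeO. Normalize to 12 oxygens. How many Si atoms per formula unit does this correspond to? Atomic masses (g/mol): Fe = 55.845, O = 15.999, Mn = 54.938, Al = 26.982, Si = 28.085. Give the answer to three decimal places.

2.991 Si apfu

37.09 wt% MnO ÷ 70.937 g/mol = 0.52286 mol, giving 0.52286 Mn and 0.52286 O.
6.12 wt% FeO ÷ 71.844 g/mol = 0.08518 mol, giving 0.08518 Fe and 0.08518 O.
20.67 wt% Al2O3 ÷ 101.961 g/mol = 0.20272 mol, giving 0.40544 Al and 0.60816 O.
36.33 wt% SiO2 ÷ 60.083 g/mol = 0.60466 mol, giving 0.60466 Si and 1.20932 O.
Oxygen sums to 2.42552; scaling by 12/2.42552 = 4.94739 puts the formula on 12 O.
Si: 0.60466 × 4.94739 = 2.991 atoms per formula unit.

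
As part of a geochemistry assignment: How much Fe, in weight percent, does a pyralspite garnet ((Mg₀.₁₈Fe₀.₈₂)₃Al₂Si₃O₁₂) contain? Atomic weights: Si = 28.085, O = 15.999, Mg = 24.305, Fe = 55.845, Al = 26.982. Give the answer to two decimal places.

M((Mg₀.₁₈Fe₀.₈₂)₃Al₂Si₃O₁₂) = 480.710 g/mol.
Fe contributes 2.46 × 55.845 = 137.379 g per mole.
137.379/480.710 = 0.2858 → 28.58%.

28.58 weight percent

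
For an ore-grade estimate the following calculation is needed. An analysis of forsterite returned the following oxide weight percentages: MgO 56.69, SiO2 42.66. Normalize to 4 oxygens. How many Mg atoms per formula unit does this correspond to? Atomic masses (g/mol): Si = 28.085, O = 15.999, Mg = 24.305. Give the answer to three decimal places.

1.990 Mg apfu

MgO (M=40.304): mol = 1.40656; Mg = 1.40656, O = 1.40656.
SiO2 (M=60.083): mol = 0.71002; Si = 0.71002, O = 1.42004.
ΣO = 2.82660; factor = 4/ΣO = 1.41513.
Mg apfu = 1.40656 × 1.41513 = 1.990.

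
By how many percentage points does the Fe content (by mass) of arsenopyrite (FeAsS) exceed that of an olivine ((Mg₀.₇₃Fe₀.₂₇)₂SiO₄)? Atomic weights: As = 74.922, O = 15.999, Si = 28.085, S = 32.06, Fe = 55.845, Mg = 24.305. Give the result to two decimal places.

First mineral: 55.845 g Fe in 162.827 g formula = 34.30 wt% Fe.
Second mineral: 30.156 g Fe in 157.723 g formula = 19.12 wt% Fe.
34.30% − 19.12% gives a difference of 15.18 percentage points.

15.18 percentage points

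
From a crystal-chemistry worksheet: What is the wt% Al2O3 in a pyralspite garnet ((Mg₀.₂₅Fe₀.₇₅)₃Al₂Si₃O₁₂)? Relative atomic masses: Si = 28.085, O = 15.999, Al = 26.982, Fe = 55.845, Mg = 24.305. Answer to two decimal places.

21.51 wt%

M((Mg₀.₂₅Fe₀.₇₅)₃Al₂Si₃O₁₂) = 474.087 g/mol; M(Al2O3) = 101.961 g/mol.
Moles Al2O3 per formula unit = 2 Al ÷ 2 = 1.0000.
Al2O3 fraction = (1.0000 × 101.961) / 474.087 = 101.961/474.087 = 0.2151.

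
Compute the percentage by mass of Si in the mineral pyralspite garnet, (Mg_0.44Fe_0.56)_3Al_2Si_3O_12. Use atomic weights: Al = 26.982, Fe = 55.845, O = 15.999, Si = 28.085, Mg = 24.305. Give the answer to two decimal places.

18.47 weight percent

Molar mass of (Mg_0.44Fe_0.56)_3Al_2Si_3O_12: 1.32*24.305 + 1.68*55.845 + 2*26.982 + 3*28.085 + 12*15.999 = 456.109 g/mol.
Mass of Si per formula unit: 3 × 28.085 = 84.255 g.
Weight fraction Si = 84.255 / 456.109 = 0.1847.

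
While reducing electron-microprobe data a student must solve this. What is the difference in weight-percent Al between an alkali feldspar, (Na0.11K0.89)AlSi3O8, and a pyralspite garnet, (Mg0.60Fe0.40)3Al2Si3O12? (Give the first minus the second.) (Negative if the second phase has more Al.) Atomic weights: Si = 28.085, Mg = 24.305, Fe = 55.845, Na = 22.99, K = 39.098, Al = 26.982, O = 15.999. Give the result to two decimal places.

First mineral: 26.982 g Al in 276.555 g formula = 9.76 wt% Al.
Second mineral: 53.964 g Al in 440.970 g formula = 12.24 wt% Al.
9.76% − 12.24% gives a difference of -2.48 percentage points.

-2.48 percentage points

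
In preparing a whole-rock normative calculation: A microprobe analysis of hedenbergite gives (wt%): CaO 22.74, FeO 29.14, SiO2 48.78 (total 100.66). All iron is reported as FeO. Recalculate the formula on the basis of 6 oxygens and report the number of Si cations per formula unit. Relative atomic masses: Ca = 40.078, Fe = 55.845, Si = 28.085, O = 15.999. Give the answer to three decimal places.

CaO (M=56.077): mol = 0.40551; Ca = 0.40551, O = 0.40551.
FeO (M=71.844): mol = 0.40560; Fe = 0.40560, O = 0.40560.
SiO2 (M=60.083): mol = 0.81188; Si = 0.81188, O = 1.62376.
ΣO = 2.43487; factor = 6/ΣO = 2.46420.
Si apfu = 0.81188 × 2.46420 = 2.001.

2.001 Si apfu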